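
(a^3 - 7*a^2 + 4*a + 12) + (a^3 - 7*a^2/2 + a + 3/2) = 2*a^3 - 21*a^2/2 + 5*a + 27/2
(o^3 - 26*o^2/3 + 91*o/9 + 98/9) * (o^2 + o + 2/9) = o^5 - 23*o^4/3 + 5*o^3/3 + 515*o^2/27 + 1064*o/81 + 196/81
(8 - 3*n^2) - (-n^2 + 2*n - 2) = -2*n^2 - 2*n + 10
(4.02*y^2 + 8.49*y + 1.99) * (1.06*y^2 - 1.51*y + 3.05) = 4.2612*y^4 + 2.9292*y^3 + 1.5505*y^2 + 22.8896*y + 6.0695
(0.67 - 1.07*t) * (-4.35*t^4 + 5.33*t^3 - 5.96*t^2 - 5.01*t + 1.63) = 4.6545*t^5 - 8.6176*t^4 + 9.9483*t^3 + 1.3675*t^2 - 5.1008*t + 1.0921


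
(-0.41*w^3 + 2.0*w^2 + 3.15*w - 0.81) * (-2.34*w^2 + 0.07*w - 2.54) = 0.9594*w^5 - 4.7087*w^4 - 6.1896*w^3 - 2.9641*w^2 - 8.0577*w + 2.0574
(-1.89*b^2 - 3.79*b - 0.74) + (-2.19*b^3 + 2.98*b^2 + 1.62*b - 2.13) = -2.19*b^3 + 1.09*b^2 - 2.17*b - 2.87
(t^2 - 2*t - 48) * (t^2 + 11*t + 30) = t^4 + 9*t^3 - 40*t^2 - 588*t - 1440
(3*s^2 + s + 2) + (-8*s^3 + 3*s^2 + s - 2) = -8*s^3 + 6*s^2 + 2*s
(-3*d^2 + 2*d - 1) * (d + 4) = -3*d^3 - 10*d^2 + 7*d - 4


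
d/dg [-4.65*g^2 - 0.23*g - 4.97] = -9.3*g - 0.23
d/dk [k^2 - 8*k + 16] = 2*k - 8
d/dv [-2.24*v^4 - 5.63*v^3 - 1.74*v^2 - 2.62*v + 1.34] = -8.96*v^3 - 16.89*v^2 - 3.48*v - 2.62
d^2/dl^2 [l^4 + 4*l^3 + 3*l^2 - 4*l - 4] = 12*l^2 + 24*l + 6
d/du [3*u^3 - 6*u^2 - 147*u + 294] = 9*u^2 - 12*u - 147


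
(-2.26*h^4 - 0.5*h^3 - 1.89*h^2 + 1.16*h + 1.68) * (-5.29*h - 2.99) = 11.9554*h^5 + 9.4024*h^4 + 11.4931*h^3 - 0.485299999999999*h^2 - 12.3556*h - 5.0232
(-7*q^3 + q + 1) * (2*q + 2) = -14*q^4 - 14*q^3 + 2*q^2 + 4*q + 2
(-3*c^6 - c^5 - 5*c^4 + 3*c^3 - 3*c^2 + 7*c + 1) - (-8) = -3*c^6 - c^5 - 5*c^4 + 3*c^3 - 3*c^2 + 7*c + 9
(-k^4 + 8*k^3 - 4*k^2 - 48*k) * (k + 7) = -k^5 + k^4 + 52*k^3 - 76*k^2 - 336*k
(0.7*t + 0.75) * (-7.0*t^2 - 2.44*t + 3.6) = -4.9*t^3 - 6.958*t^2 + 0.69*t + 2.7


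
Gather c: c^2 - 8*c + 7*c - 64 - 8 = c^2 - c - 72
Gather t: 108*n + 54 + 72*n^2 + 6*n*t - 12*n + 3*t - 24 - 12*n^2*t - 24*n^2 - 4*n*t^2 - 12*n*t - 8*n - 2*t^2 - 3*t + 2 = 48*n^2 + 88*n + t^2*(-4*n - 2) + t*(-12*n^2 - 6*n) + 32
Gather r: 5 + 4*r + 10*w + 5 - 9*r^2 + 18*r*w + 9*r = -9*r^2 + r*(18*w + 13) + 10*w + 10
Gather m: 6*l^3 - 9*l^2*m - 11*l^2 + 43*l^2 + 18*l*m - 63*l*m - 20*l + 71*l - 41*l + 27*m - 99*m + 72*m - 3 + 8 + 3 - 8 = 6*l^3 + 32*l^2 + 10*l + m*(-9*l^2 - 45*l)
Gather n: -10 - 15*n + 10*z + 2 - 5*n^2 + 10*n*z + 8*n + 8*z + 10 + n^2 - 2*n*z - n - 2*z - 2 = -4*n^2 + n*(8*z - 8) + 16*z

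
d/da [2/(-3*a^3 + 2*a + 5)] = 2*(9*a^2 - 2)/(-3*a^3 + 2*a + 5)^2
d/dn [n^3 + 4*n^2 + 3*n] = 3*n^2 + 8*n + 3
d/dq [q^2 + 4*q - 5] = 2*q + 4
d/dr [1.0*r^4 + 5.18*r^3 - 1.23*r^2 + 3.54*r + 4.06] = 4.0*r^3 + 15.54*r^2 - 2.46*r + 3.54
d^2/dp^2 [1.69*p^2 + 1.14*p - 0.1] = 3.38000000000000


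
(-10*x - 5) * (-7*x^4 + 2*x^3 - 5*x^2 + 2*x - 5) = 70*x^5 + 15*x^4 + 40*x^3 + 5*x^2 + 40*x + 25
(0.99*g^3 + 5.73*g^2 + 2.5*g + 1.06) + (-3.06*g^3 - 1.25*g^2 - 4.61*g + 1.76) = -2.07*g^3 + 4.48*g^2 - 2.11*g + 2.82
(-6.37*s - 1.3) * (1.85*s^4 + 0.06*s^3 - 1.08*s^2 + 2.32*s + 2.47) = -11.7845*s^5 - 2.7872*s^4 + 6.8016*s^3 - 13.3744*s^2 - 18.7499*s - 3.211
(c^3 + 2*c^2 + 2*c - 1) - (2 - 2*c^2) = c^3 + 4*c^2 + 2*c - 3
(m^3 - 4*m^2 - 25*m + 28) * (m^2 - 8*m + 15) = m^5 - 12*m^4 + 22*m^3 + 168*m^2 - 599*m + 420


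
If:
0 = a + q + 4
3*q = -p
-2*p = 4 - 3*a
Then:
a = -28/3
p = -16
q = 16/3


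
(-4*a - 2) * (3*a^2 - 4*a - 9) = -12*a^3 + 10*a^2 + 44*a + 18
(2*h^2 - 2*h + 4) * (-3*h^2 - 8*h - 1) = -6*h^4 - 10*h^3 + 2*h^2 - 30*h - 4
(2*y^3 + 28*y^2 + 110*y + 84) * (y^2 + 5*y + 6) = 2*y^5 + 38*y^4 + 262*y^3 + 802*y^2 + 1080*y + 504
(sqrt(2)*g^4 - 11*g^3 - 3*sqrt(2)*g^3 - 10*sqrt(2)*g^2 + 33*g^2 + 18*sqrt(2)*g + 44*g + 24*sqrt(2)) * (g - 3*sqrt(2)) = sqrt(2)*g^5 - 17*g^4 - 3*sqrt(2)*g^4 + 23*sqrt(2)*g^3 + 51*g^3 - 81*sqrt(2)*g^2 + 104*g^2 - 108*sqrt(2)*g - 108*g - 144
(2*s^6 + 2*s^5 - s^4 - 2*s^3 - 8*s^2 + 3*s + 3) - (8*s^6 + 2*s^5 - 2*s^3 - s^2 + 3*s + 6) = -6*s^6 - s^4 - 7*s^2 - 3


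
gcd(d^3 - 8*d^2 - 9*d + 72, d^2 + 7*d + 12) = d + 3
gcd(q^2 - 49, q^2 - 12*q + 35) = q - 7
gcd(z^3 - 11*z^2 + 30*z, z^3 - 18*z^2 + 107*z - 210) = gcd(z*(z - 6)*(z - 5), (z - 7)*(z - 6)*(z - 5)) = z^2 - 11*z + 30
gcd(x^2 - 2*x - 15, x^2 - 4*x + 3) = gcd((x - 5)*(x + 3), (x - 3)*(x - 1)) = 1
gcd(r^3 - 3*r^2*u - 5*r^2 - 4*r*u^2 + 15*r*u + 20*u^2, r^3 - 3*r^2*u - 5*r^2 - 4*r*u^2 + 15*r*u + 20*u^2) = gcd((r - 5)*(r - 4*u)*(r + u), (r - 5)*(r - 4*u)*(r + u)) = r^3 - 3*r^2*u - 5*r^2 - 4*r*u^2 + 15*r*u + 20*u^2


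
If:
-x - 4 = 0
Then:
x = -4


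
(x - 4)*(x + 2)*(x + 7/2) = x^3 + 3*x^2/2 - 15*x - 28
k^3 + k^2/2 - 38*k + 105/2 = (k - 5)*(k - 3/2)*(k + 7)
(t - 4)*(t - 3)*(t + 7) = t^3 - 37*t + 84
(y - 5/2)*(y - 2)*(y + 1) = y^3 - 7*y^2/2 + y/2 + 5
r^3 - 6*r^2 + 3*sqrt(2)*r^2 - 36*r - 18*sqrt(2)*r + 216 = (r - 6)*(r - 3*sqrt(2))*(r + 6*sqrt(2))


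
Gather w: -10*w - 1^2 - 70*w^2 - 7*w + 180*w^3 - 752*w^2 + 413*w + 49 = 180*w^3 - 822*w^2 + 396*w + 48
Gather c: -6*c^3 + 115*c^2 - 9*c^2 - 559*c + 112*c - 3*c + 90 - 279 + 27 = -6*c^3 + 106*c^2 - 450*c - 162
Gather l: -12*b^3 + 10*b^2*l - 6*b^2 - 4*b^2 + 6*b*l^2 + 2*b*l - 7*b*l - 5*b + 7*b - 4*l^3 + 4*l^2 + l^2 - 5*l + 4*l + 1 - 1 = -12*b^3 - 10*b^2 + 2*b - 4*l^3 + l^2*(6*b + 5) + l*(10*b^2 - 5*b - 1)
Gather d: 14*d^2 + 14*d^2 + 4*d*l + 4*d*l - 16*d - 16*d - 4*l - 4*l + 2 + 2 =28*d^2 + d*(8*l - 32) - 8*l + 4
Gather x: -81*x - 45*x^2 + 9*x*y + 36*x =-45*x^2 + x*(9*y - 45)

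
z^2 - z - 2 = (z - 2)*(z + 1)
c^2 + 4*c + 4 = (c + 2)^2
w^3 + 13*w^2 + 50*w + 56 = (w + 2)*(w + 4)*(w + 7)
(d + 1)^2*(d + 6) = d^3 + 8*d^2 + 13*d + 6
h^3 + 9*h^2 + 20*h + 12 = (h + 1)*(h + 2)*(h + 6)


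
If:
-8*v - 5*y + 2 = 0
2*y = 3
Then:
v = -11/16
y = 3/2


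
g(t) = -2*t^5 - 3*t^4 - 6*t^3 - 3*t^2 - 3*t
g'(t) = -10*t^4 - 12*t^3 - 18*t^2 - 6*t - 3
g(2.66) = -558.67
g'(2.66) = -872.82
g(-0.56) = 1.61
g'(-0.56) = -4.16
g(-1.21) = 8.62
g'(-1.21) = -22.27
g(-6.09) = 13889.54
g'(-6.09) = -11678.92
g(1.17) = -27.23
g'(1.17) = -72.62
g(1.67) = -90.63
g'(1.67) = -196.89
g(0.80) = -9.28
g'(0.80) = -29.56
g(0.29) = -1.29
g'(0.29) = -6.62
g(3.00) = -927.00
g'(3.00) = -1317.00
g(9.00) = -142425.00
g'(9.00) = -75873.00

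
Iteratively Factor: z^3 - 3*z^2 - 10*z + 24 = (z + 3)*(z^2 - 6*z + 8) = (z - 4)*(z + 3)*(z - 2)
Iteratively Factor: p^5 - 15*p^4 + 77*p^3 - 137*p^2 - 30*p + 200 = (p + 1)*(p^4 - 16*p^3 + 93*p^2 - 230*p + 200) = (p - 5)*(p + 1)*(p^3 - 11*p^2 + 38*p - 40) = (p - 5)*(p - 4)*(p + 1)*(p^2 - 7*p + 10) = (p - 5)*(p - 4)*(p - 2)*(p + 1)*(p - 5)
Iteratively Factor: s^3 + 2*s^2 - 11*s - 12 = (s + 4)*(s^2 - 2*s - 3) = (s + 1)*(s + 4)*(s - 3)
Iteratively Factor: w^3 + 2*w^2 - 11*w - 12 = (w - 3)*(w^2 + 5*w + 4) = (w - 3)*(w + 4)*(w + 1)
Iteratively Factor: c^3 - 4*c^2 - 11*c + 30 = (c - 5)*(c^2 + c - 6) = (c - 5)*(c - 2)*(c + 3)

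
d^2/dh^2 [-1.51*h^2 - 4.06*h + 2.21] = -3.02000000000000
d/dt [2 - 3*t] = -3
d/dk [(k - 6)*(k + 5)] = 2*k - 1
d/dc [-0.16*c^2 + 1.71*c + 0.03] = 1.71 - 0.32*c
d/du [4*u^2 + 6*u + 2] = 8*u + 6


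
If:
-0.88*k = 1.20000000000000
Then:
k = -1.36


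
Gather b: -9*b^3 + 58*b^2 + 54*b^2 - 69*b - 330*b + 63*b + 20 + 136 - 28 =-9*b^3 + 112*b^2 - 336*b + 128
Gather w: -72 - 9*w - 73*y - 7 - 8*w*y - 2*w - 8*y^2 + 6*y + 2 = w*(-8*y - 11) - 8*y^2 - 67*y - 77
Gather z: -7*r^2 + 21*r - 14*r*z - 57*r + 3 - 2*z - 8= -7*r^2 - 36*r + z*(-14*r - 2) - 5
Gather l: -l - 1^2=-l - 1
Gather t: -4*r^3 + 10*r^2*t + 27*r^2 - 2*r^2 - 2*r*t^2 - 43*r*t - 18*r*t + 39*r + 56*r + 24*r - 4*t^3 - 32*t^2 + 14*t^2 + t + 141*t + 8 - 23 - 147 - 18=-4*r^3 + 25*r^2 + 119*r - 4*t^3 + t^2*(-2*r - 18) + t*(10*r^2 - 61*r + 142) - 180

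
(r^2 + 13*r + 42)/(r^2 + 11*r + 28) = (r + 6)/(r + 4)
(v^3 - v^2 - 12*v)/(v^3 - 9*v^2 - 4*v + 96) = v/(v - 8)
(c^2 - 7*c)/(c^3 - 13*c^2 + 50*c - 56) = c/(c^2 - 6*c + 8)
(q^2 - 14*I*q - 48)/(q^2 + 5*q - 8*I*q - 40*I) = (q - 6*I)/(q + 5)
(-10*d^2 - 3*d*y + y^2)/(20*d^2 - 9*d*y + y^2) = (2*d + y)/(-4*d + y)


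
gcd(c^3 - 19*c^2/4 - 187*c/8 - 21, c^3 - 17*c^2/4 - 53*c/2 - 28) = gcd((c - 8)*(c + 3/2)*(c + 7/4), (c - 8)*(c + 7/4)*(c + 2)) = c^2 - 25*c/4 - 14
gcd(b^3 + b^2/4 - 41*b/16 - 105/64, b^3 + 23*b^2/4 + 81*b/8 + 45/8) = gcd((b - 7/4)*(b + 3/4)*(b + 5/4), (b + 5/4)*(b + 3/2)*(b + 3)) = b + 5/4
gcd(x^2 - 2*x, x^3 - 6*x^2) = x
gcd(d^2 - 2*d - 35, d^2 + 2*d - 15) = d + 5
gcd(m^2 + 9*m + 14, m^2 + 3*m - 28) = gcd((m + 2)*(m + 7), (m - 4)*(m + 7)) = m + 7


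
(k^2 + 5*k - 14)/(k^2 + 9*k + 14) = (k - 2)/(k + 2)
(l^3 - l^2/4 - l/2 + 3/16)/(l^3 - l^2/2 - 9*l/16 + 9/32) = 2*(2*l - 1)/(4*l - 3)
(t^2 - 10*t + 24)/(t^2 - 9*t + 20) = (t - 6)/(t - 5)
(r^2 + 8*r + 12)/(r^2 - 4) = (r + 6)/(r - 2)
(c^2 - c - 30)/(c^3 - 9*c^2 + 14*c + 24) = (c + 5)/(c^2 - 3*c - 4)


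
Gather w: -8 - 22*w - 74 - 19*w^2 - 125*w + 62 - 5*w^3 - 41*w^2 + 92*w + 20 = -5*w^3 - 60*w^2 - 55*w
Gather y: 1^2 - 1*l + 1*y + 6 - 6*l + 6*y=-7*l + 7*y + 7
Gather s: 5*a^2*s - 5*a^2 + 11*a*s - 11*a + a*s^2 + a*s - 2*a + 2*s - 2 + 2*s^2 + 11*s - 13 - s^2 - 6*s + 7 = -5*a^2 - 13*a + s^2*(a + 1) + s*(5*a^2 + 12*a + 7) - 8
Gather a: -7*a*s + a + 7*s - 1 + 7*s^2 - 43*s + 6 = a*(1 - 7*s) + 7*s^2 - 36*s + 5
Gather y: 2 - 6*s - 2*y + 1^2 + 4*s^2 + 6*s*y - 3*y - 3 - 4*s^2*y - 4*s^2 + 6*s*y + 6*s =y*(-4*s^2 + 12*s - 5)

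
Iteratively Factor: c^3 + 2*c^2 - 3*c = (c - 1)*(c^2 + 3*c) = c*(c - 1)*(c + 3)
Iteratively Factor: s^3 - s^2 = (s - 1)*(s^2) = s*(s - 1)*(s)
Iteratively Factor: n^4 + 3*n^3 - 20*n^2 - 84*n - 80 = (n + 2)*(n^3 + n^2 - 22*n - 40) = (n + 2)^2*(n^2 - n - 20) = (n + 2)^2*(n + 4)*(n - 5)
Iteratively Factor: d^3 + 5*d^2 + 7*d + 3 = (d + 3)*(d^2 + 2*d + 1) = (d + 1)*(d + 3)*(d + 1)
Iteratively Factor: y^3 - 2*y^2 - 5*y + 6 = (y - 3)*(y^2 + y - 2) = (y - 3)*(y + 2)*(y - 1)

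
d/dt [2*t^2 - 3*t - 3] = 4*t - 3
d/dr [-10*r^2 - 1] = -20*r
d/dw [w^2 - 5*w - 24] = 2*w - 5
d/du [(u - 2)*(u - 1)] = 2*u - 3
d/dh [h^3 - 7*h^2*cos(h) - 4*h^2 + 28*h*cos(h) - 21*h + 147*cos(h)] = 7*h^2*sin(h) + 3*h^2 - 28*h*sin(h) - 14*h*cos(h) - 8*h - 147*sin(h) + 28*cos(h) - 21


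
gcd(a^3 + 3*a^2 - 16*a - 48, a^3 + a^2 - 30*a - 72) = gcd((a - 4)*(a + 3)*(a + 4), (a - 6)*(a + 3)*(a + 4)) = a^2 + 7*a + 12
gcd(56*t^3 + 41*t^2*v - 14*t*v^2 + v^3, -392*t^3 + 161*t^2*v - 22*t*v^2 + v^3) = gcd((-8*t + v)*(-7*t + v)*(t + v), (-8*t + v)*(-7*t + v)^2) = 56*t^2 - 15*t*v + v^2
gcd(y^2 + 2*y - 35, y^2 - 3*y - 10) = y - 5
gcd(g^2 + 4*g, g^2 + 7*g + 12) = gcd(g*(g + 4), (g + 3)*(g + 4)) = g + 4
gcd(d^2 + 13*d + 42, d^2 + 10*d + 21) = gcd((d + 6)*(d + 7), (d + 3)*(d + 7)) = d + 7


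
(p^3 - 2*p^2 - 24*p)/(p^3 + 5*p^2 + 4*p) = (p - 6)/(p + 1)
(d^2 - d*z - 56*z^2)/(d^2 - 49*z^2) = (-d + 8*z)/(-d + 7*z)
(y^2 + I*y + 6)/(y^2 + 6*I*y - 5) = (y^2 + I*y + 6)/(y^2 + 6*I*y - 5)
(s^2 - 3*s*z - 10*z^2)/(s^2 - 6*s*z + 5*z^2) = (-s - 2*z)/(-s + z)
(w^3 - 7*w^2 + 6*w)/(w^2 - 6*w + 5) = w*(w - 6)/(w - 5)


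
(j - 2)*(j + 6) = j^2 + 4*j - 12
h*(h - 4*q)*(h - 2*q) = h^3 - 6*h^2*q + 8*h*q^2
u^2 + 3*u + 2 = (u + 1)*(u + 2)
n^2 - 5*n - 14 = (n - 7)*(n + 2)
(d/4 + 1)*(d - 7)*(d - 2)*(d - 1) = d^4/4 - 3*d^3/2 - 17*d^2/4 + 39*d/2 - 14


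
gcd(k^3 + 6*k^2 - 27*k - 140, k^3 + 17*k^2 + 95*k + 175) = k + 7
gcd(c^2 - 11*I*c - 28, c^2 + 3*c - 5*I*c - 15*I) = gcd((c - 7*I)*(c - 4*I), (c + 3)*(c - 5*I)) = 1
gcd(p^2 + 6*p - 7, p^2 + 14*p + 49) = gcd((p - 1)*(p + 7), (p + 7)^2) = p + 7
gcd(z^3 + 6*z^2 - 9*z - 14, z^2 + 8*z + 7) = z^2 + 8*z + 7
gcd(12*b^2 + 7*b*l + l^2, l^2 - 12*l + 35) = 1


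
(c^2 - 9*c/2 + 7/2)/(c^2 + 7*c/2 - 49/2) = (c - 1)/(c + 7)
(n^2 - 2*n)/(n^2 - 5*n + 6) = n/(n - 3)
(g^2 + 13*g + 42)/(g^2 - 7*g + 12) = (g^2 + 13*g + 42)/(g^2 - 7*g + 12)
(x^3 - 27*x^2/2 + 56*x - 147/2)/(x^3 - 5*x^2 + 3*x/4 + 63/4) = 2*(x - 7)/(2*x + 3)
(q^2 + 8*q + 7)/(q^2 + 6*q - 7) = (q + 1)/(q - 1)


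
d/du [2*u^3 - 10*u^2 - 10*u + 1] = 6*u^2 - 20*u - 10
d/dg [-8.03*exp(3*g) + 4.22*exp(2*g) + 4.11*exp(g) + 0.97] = (-24.09*exp(2*g) + 8.44*exp(g) + 4.11)*exp(g)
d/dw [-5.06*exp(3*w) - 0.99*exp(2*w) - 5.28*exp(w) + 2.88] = (-15.18*exp(2*w) - 1.98*exp(w) - 5.28)*exp(w)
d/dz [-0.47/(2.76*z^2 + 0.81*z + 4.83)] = (2.5944*z + 0.3807)/(2.76*z^2 + 0.81*z + 4.83)^2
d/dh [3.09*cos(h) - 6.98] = -3.09*sin(h)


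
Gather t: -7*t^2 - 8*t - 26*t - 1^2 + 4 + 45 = -7*t^2 - 34*t + 48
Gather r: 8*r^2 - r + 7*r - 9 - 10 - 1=8*r^2 + 6*r - 20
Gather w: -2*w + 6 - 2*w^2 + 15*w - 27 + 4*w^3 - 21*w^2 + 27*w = 4*w^3 - 23*w^2 + 40*w - 21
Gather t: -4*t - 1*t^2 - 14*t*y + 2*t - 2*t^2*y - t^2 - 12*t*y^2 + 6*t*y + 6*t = t^2*(-2*y - 2) + t*(-12*y^2 - 8*y + 4)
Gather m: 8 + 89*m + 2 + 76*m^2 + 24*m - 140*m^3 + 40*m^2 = -140*m^3 + 116*m^2 + 113*m + 10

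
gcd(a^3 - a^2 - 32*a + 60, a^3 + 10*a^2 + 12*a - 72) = a^2 + 4*a - 12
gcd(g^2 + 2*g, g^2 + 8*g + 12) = g + 2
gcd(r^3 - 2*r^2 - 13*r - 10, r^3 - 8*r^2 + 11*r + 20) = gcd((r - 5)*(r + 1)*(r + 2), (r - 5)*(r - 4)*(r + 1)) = r^2 - 4*r - 5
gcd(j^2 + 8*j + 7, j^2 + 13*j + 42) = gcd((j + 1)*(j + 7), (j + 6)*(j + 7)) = j + 7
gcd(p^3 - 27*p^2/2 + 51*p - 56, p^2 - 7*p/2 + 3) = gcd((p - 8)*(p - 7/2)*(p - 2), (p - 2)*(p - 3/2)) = p - 2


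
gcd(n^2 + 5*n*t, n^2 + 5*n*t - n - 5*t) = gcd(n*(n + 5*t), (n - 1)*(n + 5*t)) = n + 5*t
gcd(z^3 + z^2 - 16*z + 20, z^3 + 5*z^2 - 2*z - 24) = z - 2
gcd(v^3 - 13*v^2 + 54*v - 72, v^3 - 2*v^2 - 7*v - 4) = v - 4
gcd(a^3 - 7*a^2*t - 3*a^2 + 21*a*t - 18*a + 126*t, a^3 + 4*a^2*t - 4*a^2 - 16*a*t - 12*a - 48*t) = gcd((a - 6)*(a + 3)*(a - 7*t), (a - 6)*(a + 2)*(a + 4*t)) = a - 6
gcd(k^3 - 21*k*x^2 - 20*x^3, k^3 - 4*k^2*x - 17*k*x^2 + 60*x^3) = -k^2 + k*x + 20*x^2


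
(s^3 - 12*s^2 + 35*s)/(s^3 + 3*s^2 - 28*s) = (s^2 - 12*s + 35)/(s^2 + 3*s - 28)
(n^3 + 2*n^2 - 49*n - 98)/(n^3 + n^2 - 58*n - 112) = (n - 7)/(n - 8)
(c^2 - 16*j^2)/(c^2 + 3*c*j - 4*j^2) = (c - 4*j)/(c - j)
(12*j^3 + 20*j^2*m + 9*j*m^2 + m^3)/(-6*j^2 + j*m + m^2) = (12*j^3 + 20*j^2*m + 9*j*m^2 + m^3)/(-6*j^2 + j*m + m^2)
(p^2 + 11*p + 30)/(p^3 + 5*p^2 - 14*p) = (p^2 + 11*p + 30)/(p*(p^2 + 5*p - 14))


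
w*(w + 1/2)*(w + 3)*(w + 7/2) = w^4 + 7*w^3 + 55*w^2/4 + 21*w/4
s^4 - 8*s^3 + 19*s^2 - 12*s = s*(s - 4)*(s - 3)*(s - 1)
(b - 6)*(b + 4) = b^2 - 2*b - 24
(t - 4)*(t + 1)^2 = t^3 - 2*t^2 - 7*t - 4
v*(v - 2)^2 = v^3 - 4*v^2 + 4*v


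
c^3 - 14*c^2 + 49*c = c*(c - 7)^2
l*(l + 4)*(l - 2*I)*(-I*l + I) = -I*l^4 - 2*l^3 - 3*I*l^3 - 6*l^2 + 4*I*l^2 + 8*l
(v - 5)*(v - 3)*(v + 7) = v^3 - v^2 - 41*v + 105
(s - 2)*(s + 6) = s^2 + 4*s - 12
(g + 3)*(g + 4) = g^2 + 7*g + 12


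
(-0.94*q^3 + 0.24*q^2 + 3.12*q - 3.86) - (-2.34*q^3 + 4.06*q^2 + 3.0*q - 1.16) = 1.4*q^3 - 3.82*q^2 + 0.12*q - 2.7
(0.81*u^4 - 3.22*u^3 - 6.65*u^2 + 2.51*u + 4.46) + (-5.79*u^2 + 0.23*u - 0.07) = 0.81*u^4 - 3.22*u^3 - 12.44*u^2 + 2.74*u + 4.39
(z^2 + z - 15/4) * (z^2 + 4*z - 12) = z^4 + 5*z^3 - 47*z^2/4 - 27*z + 45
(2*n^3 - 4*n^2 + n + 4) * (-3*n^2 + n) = -6*n^5 + 14*n^4 - 7*n^3 - 11*n^2 + 4*n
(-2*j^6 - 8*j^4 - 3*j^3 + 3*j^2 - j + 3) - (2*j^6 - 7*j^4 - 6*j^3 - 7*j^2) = -4*j^6 - j^4 + 3*j^3 + 10*j^2 - j + 3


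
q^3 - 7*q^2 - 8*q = q*(q - 8)*(q + 1)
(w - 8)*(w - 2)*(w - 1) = w^3 - 11*w^2 + 26*w - 16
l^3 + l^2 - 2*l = l*(l - 1)*(l + 2)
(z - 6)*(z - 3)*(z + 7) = z^3 - 2*z^2 - 45*z + 126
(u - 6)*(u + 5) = u^2 - u - 30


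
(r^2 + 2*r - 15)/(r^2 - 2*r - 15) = (-r^2 - 2*r + 15)/(-r^2 + 2*r + 15)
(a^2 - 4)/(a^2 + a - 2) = (a - 2)/(a - 1)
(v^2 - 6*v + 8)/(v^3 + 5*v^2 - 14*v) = (v - 4)/(v*(v + 7))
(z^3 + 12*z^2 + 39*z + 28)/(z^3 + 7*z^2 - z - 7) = (z + 4)/(z - 1)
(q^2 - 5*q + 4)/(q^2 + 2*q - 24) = (q - 1)/(q + 6)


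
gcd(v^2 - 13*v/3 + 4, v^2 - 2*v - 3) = v - 3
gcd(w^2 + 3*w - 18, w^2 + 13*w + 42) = w + 6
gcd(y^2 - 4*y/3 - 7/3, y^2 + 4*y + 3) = y + 1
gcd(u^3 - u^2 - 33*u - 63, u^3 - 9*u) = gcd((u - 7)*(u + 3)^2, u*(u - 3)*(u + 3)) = u + 3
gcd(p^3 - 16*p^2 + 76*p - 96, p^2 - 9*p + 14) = p - 2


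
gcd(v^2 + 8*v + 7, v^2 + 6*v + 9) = 1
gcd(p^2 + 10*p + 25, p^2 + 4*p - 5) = p + 5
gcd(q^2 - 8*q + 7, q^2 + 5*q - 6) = q - 1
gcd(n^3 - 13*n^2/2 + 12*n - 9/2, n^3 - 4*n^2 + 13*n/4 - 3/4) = n^2 - 7*n/2 + 3/2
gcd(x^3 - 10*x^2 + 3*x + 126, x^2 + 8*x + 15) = x + 3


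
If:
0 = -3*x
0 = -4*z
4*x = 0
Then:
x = 0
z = 0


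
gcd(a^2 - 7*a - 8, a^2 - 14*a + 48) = a - 8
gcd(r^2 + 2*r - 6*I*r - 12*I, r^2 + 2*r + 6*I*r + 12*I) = r + 2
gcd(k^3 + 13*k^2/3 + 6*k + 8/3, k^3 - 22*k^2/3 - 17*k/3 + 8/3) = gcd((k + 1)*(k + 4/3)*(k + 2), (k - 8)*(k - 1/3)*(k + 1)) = k + 1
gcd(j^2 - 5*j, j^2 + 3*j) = j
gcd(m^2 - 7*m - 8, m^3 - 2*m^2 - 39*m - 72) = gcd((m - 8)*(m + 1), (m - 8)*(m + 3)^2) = m - 8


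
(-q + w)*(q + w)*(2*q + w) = -2*q^3 - q^2*w + 2*q*w^2 + w^3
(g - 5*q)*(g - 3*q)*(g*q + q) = g^3*q - 8*g^2*q^2 + g^2*q + 15*g*q^3 - 8*g*q^2 + 15*q^3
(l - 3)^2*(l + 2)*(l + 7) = l^4 + 3*l^3 - 31*l^2 - 3*l + 126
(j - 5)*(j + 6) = j^2 + j - 30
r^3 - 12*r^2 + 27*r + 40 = (r - 8)*(r - 5)*(r + 1)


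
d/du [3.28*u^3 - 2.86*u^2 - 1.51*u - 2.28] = 9.84*u^2 - 5.72*u - 1.51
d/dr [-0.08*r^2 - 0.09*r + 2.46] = -0.16*r - 0.09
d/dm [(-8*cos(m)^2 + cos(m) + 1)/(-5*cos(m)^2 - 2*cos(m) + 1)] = 3*(-7*cos(m)^2 + 2*cos(m) - 1)*sin(m)/(-5*sin(m)^2 + 2*cos(m) + 4)^2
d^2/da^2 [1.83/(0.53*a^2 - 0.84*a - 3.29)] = (1.028094*a^2 - 1.629432*a - 1.83*(1.06*a - 0.84)*(2.12*a - 1.68) - 6.381942)/(-0.53*a^2 + 0.84*a + 3.29)^3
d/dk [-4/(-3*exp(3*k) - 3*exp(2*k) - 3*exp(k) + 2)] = (-36*exp(2*k) - 24*exp(k) - 12)*exp(k)/(3*exp(3*k) + 3*exp(2*k) + 3*exp(k) - 2)^2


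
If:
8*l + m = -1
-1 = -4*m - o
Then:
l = o/32 - 5/32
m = 1/4 - o/4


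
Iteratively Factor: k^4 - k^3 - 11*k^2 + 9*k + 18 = (k - 2)*(k^3 + k^2 - 9*k - 9) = (k - 3)*(k - 2)*(k^2 + 4*k + 3) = (k - 3)*(k - 2)*(k + 3)*(k + 1)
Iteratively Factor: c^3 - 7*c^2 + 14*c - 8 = (c - 2)*(c^2 - 5*c + 4) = (c - 4)*(c - 2)*(c - 1)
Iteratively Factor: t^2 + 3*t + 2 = (t + 1)*(t + 2)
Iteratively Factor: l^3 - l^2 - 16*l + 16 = (l - 4)*(l^2 + 3*l - 4) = (l - 4)*(l + 4)*(l - 1)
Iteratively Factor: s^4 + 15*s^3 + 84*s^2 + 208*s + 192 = (s + 4)*(s^3 + 11*s^2 + 40*s + 48) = (s + 3)*(s + 4)*(s^2 + 8*s + 16) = (s + 3)*(s + 4)^2*(s + 4)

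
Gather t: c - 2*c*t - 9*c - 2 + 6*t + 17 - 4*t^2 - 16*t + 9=-8*c - 4*t^2 + t*(-2*c - 10) + 24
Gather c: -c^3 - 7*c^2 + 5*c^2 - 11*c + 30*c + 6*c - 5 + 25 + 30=-c^3 - 2*c^2 + 25*c + 50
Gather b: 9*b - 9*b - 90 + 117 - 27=0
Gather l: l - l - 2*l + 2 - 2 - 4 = -2*l - 4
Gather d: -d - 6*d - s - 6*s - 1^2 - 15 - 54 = -7*d - 7*s - 70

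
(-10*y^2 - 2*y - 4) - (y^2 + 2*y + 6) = -11*y^2 - 4*y - 10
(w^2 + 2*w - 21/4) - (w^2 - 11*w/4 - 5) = 19*w/4 - 1/4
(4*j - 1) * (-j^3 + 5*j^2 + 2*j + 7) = -4*j^4 + 21*j^3 + 3*j^2 + 26*j - 7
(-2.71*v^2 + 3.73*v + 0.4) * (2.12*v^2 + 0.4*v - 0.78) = -5.7452*v^4 + 6.8236*v^3 + 4.4538*v^2 - 2.7494*v - 0.312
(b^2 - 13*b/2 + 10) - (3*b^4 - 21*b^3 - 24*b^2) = -3*b^4 + 21*b^3 + 25*b^2 - 13*b/2 + 10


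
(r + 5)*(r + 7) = r^2 + 12*r + 35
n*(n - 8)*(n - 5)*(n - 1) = n^4 - 14*n^3 + 53*n^2 - 40*n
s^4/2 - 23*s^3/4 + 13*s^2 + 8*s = s*(s/2 + 1/4)*(s - 8)*(s - 4)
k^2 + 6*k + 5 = (k + 1)*(k + 5)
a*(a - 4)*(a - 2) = a^3 - 6*a^2 + 8*a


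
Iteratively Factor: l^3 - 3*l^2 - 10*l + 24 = (l - 2)*(l^2 - l - 12) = (l - 4)*(l - 2)*(l + 3)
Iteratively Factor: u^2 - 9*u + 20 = (u - 5)*(u - 4)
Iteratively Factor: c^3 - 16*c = (c - 4)*(c^2 + 4*c) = c*(c - 4)*(c + 4)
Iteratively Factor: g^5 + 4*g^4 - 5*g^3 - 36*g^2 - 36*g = (g)*(g^4 + 4*g^3 - 5*g^2 - 36*g - 36) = g*(g + 2)*(g^3 + 2*g^2 - 9*g - 18) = g*(g + 2)*(g + 3)*(g^2 - g - 6) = g*(g + 2)^2*(g + 3)*(g - 3)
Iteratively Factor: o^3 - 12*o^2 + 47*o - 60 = (o - 3)*(o^2 - 9*o + 20) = (o - 4)*(o - 3)*(o - 5)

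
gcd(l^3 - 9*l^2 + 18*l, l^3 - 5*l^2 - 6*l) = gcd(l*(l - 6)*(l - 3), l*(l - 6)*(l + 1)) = l^2 - 6*l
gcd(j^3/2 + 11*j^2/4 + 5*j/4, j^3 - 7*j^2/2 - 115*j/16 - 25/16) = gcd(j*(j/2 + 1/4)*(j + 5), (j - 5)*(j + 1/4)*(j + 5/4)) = 1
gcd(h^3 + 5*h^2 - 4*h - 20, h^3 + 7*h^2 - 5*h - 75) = h + 5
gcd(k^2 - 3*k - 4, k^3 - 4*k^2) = k - 4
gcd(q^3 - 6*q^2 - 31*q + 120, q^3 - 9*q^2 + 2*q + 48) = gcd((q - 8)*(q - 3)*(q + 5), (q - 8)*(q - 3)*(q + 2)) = q^2 - 11*q + 24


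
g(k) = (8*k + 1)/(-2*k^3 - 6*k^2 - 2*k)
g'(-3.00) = -11.44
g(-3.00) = -3.83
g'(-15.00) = 0.00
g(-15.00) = -0.02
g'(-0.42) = 834.40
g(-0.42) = 33.61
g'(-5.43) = -0.15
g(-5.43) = -0.28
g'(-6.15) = -0.09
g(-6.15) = -0.19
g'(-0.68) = 14.18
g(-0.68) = 5.65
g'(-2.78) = -64.66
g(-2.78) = -9.84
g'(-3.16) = -5.59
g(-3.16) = -2.55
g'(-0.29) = 147.92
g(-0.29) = -10.63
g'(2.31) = 0.19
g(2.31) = -0.32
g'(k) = (8*k + 1)*(6*k^2 + 12*k + 2)/(-2*k^3 - 6*k^2 - 2*k)^2 + 8/(-2*k^3 - 6*k^2 - 2*k) = (16*k^3 + 27*k^2 + 6*k + 1)/(2*k^2*(k^4 + 6*k^3 + 11*k^2 + 6*k + 1))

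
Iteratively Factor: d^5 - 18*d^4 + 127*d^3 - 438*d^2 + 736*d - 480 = (d - 5)*(d^4 - 13*d^3 + 62*d^2 - 128*d + 96) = (d - 5)*(d - 3)*(d^3 - 10*d^2 + 32*d - 32) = (d - 5)*(d - 3)*(d - 2)*(d^2 - 8*d + 16) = (d - 5)*(d - 4)*(d - 3)*(d - 2)*(d - 4)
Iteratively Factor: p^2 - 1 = (p - 1)*(p + 1)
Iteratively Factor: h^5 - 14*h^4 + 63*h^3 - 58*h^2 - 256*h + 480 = (h + 2)*(h^4 - 16*h^3 + 95*h^2 - 248*h + 240) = (h - 4)*(h + 2)*(h^3 - 12*h^2 + 47*h - 60) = (h - 4)^2*(h + 2)*(h^2 - 8*h + 15) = (h - 4)^2*(h - 3)*(h + 2)*(h - 5)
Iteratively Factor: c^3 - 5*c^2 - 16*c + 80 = (c - 5)*(c^2 - 16) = (c - 5)*(c - 4)*(c + 4)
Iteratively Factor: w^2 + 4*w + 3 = (w + 3)*(w + 1)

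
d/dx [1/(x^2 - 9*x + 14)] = (9 - 2*x)/(x^2 - 9*x + 14)^2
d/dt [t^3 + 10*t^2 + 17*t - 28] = 3*t^2 + 20*t + 17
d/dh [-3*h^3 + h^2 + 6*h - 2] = -9*h^2 + 2*h + 6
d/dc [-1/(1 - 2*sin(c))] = -2*cos(c)/(2*sin(c) - 1)^2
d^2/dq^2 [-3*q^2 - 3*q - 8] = -6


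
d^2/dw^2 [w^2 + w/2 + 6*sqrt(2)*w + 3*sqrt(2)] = 2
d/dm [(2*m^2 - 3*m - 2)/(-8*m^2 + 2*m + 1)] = (-20*m^2 - 28*m + 1)/(64*m^4 - 32*m^3 - 12*m^2 + 4*m + 1)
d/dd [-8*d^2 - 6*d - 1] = -16*d - 6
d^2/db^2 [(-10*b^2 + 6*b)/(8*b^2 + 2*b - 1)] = 4*(272*b^3 - 120*b^2 + 72*b + 1)/(512*b^6 + 384*b^5 - 96*b^4 - 88*b^3 + 12*b^2 + 6*b - 1)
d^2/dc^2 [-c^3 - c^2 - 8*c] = -6*c - 2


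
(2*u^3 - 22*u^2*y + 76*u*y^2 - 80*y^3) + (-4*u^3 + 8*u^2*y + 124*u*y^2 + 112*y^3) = -2*u^3 - 14*u^2*y + 200*u*y^2 + 32*y^3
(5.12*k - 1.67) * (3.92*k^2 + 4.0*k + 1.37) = 20.0704*k^3 + 13.9336*k^2 + 0.334400000000001*k - 2.2879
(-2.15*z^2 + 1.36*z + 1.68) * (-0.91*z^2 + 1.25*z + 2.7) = 1.9565*z^4 - 3.9251*z^3 - 5.6338*z^2 + 5.772*z + 4.536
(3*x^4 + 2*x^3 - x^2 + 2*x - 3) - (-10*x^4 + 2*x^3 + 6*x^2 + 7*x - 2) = 13*x^4 - 7*x^2 - 5*x - 1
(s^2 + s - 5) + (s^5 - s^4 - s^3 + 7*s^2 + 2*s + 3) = s^5 - s^4 - s^3 + 8*s^2 + 3*s - 2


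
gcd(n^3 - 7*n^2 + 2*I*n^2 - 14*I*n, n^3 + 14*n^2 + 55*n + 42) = 1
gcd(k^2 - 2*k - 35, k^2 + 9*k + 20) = k + 5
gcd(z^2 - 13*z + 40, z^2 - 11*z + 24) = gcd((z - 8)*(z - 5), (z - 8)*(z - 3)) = z - 8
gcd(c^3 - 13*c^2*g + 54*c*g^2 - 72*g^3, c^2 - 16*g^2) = c - 4*g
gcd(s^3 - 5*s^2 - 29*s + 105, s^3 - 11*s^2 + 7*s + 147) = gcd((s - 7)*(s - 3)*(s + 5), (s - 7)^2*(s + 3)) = s - 7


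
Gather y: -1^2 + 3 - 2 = 0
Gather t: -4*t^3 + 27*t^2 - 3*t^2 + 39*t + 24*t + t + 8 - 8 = -4*t^3 + 24*t^2 + 64*t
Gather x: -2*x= -2*x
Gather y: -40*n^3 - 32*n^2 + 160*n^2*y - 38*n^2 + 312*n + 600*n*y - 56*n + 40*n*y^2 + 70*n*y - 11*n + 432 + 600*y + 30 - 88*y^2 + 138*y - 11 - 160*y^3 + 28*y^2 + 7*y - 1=-40*n^3 - 70*n^2 + 245*n - 160*y^3 + y^2*(40*n - 60) + y*(160*n^2 + 670*n + 745) + 450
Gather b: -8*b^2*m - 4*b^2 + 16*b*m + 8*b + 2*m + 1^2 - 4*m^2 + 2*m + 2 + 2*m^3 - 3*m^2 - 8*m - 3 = b^2*(-8*m - 4) + b*(16*m + 8) + 2*m^3 - 7*m^2 - 4*m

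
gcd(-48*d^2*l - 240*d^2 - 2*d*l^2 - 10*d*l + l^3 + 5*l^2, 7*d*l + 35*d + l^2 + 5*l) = l + 5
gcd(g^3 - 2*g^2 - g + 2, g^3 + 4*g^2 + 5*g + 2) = g + 1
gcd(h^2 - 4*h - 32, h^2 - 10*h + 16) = h - 8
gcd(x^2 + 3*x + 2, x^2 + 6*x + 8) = x + 2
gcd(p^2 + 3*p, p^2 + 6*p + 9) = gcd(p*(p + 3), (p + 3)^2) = p + 3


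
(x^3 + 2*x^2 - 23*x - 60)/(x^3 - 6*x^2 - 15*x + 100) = (x + 3)/(x - 5)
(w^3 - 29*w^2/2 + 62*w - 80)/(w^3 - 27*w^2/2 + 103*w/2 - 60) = (w - 4)/(w - 3)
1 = 1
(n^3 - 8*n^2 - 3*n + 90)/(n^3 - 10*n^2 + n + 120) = (n - 6)/(n - 8)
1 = 1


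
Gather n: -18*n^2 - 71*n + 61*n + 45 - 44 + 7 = -18*n^2 - 10*n + 8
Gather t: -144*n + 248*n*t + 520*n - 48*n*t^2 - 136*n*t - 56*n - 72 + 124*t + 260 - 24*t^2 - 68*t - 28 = 320*n + t^2*(-48*n - 24) + t*(112*n + 56) + 160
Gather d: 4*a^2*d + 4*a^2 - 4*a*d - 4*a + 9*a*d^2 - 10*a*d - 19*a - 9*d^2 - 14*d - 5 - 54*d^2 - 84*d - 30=4*a^2 - 23*a + d^2*(9*a - 63) + d*(4*a^2 - 14*a - 98) - 35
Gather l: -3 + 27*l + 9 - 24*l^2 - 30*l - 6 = -24*l^2 - 3*l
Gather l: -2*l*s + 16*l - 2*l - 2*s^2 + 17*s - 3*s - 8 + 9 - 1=l*(14 - 2*s) - 2*s^2 + 14*s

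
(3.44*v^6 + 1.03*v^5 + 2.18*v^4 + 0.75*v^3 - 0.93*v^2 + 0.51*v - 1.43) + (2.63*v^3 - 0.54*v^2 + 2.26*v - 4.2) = 3.44*v^6 + 1.03*v^5 + 2.18*v^4 + 3.38*v^3 - 1.47*v^2 + 2.77*v - 5.63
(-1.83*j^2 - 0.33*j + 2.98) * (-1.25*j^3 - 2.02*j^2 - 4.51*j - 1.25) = 2.2875*j^5 + 4.1091*j^4 + 5.1949*j^3 - 2.2438*j^2 - 13.0273*j - 3.725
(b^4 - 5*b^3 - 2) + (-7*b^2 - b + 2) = b^4 - 5*b^3 - 7*b^2 - b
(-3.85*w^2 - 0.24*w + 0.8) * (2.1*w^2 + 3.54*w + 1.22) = -8.085*w^4 - 14.133*w^3 - 3.8666*w^2 + 2.5392*w + 0.976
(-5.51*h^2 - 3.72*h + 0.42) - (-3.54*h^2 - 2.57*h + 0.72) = -1.97*h^2 - 1.15*h - 0.3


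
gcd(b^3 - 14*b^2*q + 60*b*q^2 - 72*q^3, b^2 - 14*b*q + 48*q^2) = -b + 6*q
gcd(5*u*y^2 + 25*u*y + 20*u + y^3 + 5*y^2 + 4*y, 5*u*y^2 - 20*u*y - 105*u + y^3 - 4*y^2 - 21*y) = 5*u + y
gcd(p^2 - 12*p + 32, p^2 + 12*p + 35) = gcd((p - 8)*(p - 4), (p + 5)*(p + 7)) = 1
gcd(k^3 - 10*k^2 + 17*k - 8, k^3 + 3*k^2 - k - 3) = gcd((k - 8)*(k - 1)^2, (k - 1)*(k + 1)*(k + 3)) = k - 1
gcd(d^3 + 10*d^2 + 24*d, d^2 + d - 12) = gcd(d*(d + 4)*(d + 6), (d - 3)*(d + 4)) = d + 4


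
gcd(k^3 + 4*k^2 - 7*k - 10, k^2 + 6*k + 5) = k^2 + 6*k + 5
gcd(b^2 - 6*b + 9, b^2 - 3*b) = b - 3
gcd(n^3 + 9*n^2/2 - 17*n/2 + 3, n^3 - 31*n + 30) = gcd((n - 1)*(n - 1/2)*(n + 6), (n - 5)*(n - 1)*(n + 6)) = n^2 + 5*n - 6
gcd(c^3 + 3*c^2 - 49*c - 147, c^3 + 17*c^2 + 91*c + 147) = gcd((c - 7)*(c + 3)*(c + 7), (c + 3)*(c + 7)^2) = c^2 + 10*c + 21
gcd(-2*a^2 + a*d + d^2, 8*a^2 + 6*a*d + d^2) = 2*a + d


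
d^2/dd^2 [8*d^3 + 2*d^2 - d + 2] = 48*d + 4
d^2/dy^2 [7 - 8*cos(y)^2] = 16*cos(2*y)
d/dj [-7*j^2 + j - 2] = 1 - 14*j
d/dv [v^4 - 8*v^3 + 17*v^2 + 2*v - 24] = 4*v^3 - 24*v^2 + 34*v + 2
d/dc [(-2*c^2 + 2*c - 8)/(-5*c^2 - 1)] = 2*(5*c^2 - 38*c - 1)/(25*c^4 + 10*c^2 + 1)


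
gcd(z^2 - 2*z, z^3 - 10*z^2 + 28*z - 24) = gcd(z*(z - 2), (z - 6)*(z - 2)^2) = z - 2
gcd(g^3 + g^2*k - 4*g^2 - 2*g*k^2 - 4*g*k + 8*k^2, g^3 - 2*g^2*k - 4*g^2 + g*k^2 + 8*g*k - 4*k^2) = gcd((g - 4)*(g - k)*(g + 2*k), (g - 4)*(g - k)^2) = g^2 - g*k - 4*g + 4*k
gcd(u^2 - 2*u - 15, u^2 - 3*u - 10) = u - 5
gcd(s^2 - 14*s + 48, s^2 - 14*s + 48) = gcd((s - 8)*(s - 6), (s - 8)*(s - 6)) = s^2 - 14*s + 48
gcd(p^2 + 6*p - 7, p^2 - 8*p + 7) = p - 1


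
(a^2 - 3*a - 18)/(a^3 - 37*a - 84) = (a - 6)/(a^2 - 3*a - 28)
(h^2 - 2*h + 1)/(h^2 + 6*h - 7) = (h - 1)/(h + 7)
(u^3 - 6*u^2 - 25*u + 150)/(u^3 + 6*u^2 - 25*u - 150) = (u - 6)/(u + 6)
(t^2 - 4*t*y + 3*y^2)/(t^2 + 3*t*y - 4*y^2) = (t - 3*y)/(t + 4*y)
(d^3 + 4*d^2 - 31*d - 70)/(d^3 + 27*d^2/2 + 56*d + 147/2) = 2*(d^2 - 3*d - 10)/(2*d^2 + 13*d + 21)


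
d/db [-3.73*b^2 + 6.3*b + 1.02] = 6.3 - 7.46*b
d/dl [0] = 0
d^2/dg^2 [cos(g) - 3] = -cos(g)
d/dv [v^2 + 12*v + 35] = 2*v + 12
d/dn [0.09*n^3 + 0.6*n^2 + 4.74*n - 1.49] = 0.27*n^2 + 1.2*n + 4.74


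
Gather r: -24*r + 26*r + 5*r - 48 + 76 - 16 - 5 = 7*r + 7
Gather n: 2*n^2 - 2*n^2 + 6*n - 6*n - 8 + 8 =0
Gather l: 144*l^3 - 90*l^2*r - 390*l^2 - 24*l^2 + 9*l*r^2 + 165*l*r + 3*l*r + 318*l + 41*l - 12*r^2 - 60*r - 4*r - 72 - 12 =144*l^3 + l^2*(-90*r - 414) + l*(9*r^2 + 168*r + 359) - 12*r^2 - 64*r - 84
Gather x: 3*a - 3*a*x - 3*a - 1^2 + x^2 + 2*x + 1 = x^2 + x*(2 - 3*a)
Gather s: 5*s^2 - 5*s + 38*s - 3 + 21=5*s^2 + 33*s + 18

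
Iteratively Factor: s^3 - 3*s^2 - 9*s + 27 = (s - 3)*(s^2 - 9) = (s - 3)^2*(s + 3)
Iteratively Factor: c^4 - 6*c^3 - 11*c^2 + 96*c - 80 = (c - 1)*(c^3 - 5*c^2 - 16*c + 80) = (c - 4)*(c - 1)*(c^2 - c - 20) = (c - 4)*(c - 1)*(c + 4)*(c - 5)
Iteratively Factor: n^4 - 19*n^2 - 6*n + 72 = (n - 4)*(n^3 + 4*n^2 - 3*n - 18) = (n - 4)*(n + 3)*(n^2 + n - 6) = (n - 4)*(n - 2)*(n + 3)*(n + 3)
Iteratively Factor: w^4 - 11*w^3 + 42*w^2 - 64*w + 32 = (w - 4)*(w^3 - 7*w^2 + 14*w - 8) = (w - 4)^2*(w^2 - 3*w + 2) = (w - 4)^2*(w - 1)*(w - 2)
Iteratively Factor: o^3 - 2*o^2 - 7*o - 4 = (o + 1)*(o^2 - 3*o - 4) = (o - 4)*(o + 1)*(o + 1)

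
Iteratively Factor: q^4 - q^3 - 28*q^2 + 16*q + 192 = (q - 4)*(q^3 + 3*q^2 - 16*q - 48) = (q - 4)^2*(q^2 + 7*q + 12) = (q - 4)^2*(q + 4)*(q + 3)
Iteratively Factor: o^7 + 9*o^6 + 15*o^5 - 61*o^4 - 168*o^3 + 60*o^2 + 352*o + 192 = (o + 4)*(o^6 + 5*o^5 - 5*o^4 - 41*o^3 - 4*o^2 + 76*o + 48) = (o + 1)*(o + 4)*(o^5 + 4*o^4 - 9*o^3 - 32*o^2 + 28*o + 48) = (o - 2)*(o + 1)*(o + 4)*(o^4 + 6*o^3 + 3*o^2 - 26*o - 24) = (o - 2)*(o + 1)^2*(o + 4)*(o^3 + 5*o^2 - 2*o - 24) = (o - 2)*(o + 1)^2*(o + 4)^2*(o^2 + o - 6) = (o - 2)*(o + 1)^2*(o + 3)*(o + 4)^2*(o - 2)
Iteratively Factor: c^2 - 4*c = (c)*(c - 4)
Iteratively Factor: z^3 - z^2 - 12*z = (z)*(z^2 - z - 12) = z*(z + 3)*(z - 4)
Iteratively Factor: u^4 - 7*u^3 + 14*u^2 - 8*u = (u - 1)*(u^3 - 6*u^2 + 8*u) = u*(u - 1)*(u^2 - 6*u + 8) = u*(u - 2)*(u - 1)*(u - 4)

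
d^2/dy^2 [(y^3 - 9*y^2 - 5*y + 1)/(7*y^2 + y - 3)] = 2*(-160*y^3 - 429*y^2 - 267*y - 74)/(343*y^6 + 147*y^5 - 420*y^4 - 125*y^3 + 180*y^2 + 27*y - 27)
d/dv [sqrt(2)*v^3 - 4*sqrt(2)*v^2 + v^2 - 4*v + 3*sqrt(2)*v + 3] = 3*sqrt(2)*v^2 - 8*sqrt(2)*v + 2*v - 4 + 3*sqrt(2)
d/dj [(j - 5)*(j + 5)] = 2*j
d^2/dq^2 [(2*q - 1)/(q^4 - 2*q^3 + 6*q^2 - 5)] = 4*(2*q^2*(2*q - 1)*(2*q^2 - 3*q + 6)^2 + (-4*q^3 + 6*q^2 - 12*q - 3*(2*q - 1)*(q^2 - q + 1))*(q^4 - 2*q^3 + 6*q^2 - 5))/(q^4 - 2*q^3 + 6*q^2 - 5)^3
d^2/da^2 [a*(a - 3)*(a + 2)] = 6*a - 2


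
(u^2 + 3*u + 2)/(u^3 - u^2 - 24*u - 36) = (u + 1)/(u^2 - 3*u - 18)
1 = 1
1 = 1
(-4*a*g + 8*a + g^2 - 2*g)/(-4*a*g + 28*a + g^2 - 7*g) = (g - 2)/(g - 7)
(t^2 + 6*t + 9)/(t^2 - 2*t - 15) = (t + 3)/(t - 5)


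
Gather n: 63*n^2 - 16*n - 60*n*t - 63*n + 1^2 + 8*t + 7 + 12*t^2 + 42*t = 63*n^2 + n*(-60*t - 79) + 12*t^2 + 50*t + 8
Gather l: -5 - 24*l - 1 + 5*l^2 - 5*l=5*l^2 - 29*l - 6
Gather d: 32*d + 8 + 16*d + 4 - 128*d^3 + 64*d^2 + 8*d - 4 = -128*d^3 + 64*d^2 + 56*d + 8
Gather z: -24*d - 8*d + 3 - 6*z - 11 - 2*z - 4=-32*d - 8*z - 12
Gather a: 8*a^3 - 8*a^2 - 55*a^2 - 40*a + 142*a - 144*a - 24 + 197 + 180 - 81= 8*a^3 - 63*a^2 - 42*a + 272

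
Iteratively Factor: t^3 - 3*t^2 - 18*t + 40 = (t + 4)*(t^2 - 7*t + 10) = (t - 2)*(t + 4)*(t - 5)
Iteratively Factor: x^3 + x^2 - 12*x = (x + 4)*(x^2 - 3*x) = x*(x + 4)*(x - 3)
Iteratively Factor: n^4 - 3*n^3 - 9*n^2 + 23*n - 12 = (n - 4)*(n^3 + n^2 - 5*n + 3) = (n - 4)*(n - 1)*(n^2 + 2*n - 3) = (n - 4)*(n - 1)^2*(n + 3)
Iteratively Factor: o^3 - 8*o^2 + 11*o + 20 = (o - 5)*(o^2 - 3*o - 4) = (o - 5)*(o + 1)*(o - 4)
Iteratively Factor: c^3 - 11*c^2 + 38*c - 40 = (c - 5)*(c^2 - 6*c + 8) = (c - 5)*(c - 4)*(c - 2)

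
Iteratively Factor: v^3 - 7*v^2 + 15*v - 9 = (v - 1)*(v^2 - 6*v + 9) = (v - 3)*(v - 1)*(v - 3)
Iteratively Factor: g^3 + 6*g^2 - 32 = (g - 2)*(g^2 + 8*g + 16) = (g - 2)*(g + 4)*(g + 4)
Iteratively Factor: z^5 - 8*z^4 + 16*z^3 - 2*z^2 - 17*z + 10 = (z + 1)*(z^4 - 9*z^3 + 25*z^2 - 27*z + 10) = (z - 1)*(z + 1)*(z^3 - 8*z^2 + 17*z - 10) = (z - 2)*(z - 1)*(z + 1)*(z^2 - 6*z + 5) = (z - 2)*(z - 1)^2*(z + 1)*(z - 5)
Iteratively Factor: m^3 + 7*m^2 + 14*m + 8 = (m + 1)*(m^2 + 6*m + 8) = (m + 1)*(m + 2)*(m + 4)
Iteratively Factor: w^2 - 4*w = (w)*(w - 4)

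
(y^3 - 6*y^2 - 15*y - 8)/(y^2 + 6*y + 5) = (y^2 - 7*y - 8)/(y + 5)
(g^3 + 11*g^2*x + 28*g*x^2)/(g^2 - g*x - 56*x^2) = g*(-g - 4*x)/(-g + 8*x)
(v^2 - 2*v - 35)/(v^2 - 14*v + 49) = (v + 5)/(v - 7)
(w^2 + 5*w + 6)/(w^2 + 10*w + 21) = (w + 2)/(w + 7)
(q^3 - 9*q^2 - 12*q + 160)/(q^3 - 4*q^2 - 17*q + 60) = (q - 8)/(q - 3)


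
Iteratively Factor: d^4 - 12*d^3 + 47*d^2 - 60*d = (d)*(d^3 - 12*d^2 + 47*d - 60) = d*(d - 5)*(d^2 - 7*d + 12) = d*(d - 5)*(d - 4)*(d - 3)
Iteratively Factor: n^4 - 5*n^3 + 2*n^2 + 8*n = (n)*(n^3 - 5*n^2 + 2*n + 8) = n*(n - 4)*(n^2 - n - 2) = n*(n - 4)*(n - 2)*(n + 1)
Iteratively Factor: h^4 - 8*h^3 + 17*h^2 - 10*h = (h - 5)*(h^3 - 3*h^2 + 2*h) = (h - 5)*(h - 2)*(h^2 - h) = h*(h - 5)*(h - 2)*(h - 1)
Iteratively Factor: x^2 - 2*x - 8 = (x - 4)*(x + 2)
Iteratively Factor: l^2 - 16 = (l + 4)*(l - 4)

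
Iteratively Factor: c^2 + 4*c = (c)*(c + 4)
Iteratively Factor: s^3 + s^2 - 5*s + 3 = (s - 1)*(s^2 + 2*s - 3) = (s - 1)^2*(s + 3)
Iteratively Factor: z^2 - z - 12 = (z + 3)*(z - 4)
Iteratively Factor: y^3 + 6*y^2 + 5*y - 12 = (y + 3)*(y^2 + 3*y - 4) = (y - 1)*(y + 3)*(y + 4)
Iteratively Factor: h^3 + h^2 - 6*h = (h - 2)*(h^2 + 3*h) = (h - 2)*(h + 3)*(h)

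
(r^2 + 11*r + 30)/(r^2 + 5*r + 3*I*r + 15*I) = (r + 6)/(r + 3*I)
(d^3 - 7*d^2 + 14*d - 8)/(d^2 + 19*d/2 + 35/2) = 2*(d^3 - 7*d^2 + 14*d - 8)/(2*d^2 + 19*d + 35)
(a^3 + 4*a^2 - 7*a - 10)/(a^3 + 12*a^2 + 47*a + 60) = (a^2 - a - 2)/(a^2 + 7*a + 12)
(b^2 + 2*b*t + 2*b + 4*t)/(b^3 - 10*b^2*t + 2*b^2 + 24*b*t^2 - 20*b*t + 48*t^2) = (b + 2*t)/(b^2 - 10*b*t + 24*t^2)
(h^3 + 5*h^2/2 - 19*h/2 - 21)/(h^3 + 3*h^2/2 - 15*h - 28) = (h - 3)/(h - 4)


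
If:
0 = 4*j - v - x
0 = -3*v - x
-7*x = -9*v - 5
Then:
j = 1/12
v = -1/6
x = 1/2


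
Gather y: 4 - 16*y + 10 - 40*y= 14 - 56*y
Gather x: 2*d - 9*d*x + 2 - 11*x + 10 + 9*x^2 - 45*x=2*d + 9*x^2 + x*(-9*d - 56) + 12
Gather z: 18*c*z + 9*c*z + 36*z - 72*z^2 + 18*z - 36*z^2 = -108*z^2 + z*(27*c + 54)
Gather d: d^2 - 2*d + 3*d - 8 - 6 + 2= d^2 + d - 12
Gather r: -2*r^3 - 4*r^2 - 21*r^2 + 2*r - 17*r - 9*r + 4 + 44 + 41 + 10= -2*r^3 - 25*r^2 - 24*r + 99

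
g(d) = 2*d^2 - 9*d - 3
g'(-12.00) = -57.00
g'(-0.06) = -9.24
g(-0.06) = -2.45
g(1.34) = -11.47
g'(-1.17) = -13.68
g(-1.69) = 17.92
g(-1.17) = 10.27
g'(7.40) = 20.60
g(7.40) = 39.92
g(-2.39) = 29.93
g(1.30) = -11.32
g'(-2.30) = -18.20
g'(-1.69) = -15.76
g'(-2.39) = -18.56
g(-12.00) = 393.00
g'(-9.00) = -45.00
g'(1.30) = -3.80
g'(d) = 4*d - 9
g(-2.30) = 28.28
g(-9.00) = 240.00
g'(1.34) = -3.64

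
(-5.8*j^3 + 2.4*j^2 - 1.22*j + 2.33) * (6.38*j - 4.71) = -37.004*j^4 + 42.63*j^3 - 19.0876*j^2 + 20.6116*j - 10.9743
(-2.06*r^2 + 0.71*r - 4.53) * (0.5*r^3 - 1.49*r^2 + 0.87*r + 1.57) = -1.03*r^5 + 3.4244*r^4 - 5.1151*r^3 + 4.1332*r^2 - 2.8264*r - 7.1121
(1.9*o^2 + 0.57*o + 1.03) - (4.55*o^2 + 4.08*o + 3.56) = -2.65*o^2 - 3.51*o - 2.53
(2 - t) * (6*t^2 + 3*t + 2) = -6*t^3 + 9*t^2 + 4*t + 4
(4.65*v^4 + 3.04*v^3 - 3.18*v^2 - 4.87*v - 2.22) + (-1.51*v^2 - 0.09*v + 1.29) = 4.65*v^4 + 3.04*v^3 - 4.69*v^2 - 4.96*v - 0.93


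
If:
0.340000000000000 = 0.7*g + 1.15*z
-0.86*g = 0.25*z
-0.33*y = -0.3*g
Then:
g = -0.10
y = -0.09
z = 0.36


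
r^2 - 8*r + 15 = (r - 5)*(r - 3)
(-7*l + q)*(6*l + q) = -42*l^2 - l*q + q^2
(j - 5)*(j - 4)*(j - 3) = j^3 - 12*j^2 + 47*j - 60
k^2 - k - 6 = (k - 3)*(k + 2)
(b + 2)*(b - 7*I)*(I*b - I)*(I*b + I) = -b^4 - 2*b^3 + 7*I*b^3 + b^2 + 14*I*b^2 + 2*b - 7*I*b - 14*I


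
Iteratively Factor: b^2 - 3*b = (b)*(b - 3)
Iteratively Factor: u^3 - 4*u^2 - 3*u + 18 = (u - 3)*(u^2 - u - 6) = (u - 3)^2*(u + 2)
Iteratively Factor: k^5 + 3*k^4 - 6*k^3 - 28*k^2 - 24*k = (k + 2)*(k^4 + k^3 - 8*k^2 - 12*k) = k*(k + 2)*(k^3 + k^2 - 8*k - 12) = k*(k + 2)^2*(k^2 - k - 6) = k*(k + 2)^3*(k - 3)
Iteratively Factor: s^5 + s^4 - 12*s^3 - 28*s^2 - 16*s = (s)*(s^4 + s^3 - 12*s^2 - 28*s - 16) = s*(s - 4)*(s^3 + 5*s^2 + 8*s + 4) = s*(s - 4)*(s + 2)*(s^2 + 3*s + 2) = s*(s - 4)*(s + 2)^2*(s + 1)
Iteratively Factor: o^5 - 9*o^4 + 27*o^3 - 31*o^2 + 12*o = (o - 3)*(o^4 - 6*o^3 + 9*o^2 - 4*o) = (o - 4)*(o - 3)*(o^3 - 2*o^2 + o) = o*(o - 4)*(o - 3)*(o^2 - 2*o + 1) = o*(o - 4)*(o - 3)*(o - 1)*(o - 1)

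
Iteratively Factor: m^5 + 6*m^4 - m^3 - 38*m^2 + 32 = (m - 2)*(m^4 + 8*m^3 + 15*m^2 - 8*m - 16) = (m - 2)*(m + 1)*(m^3 + 7*m^2 + 8*m - 16) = (m - 2)*(m - 1)*(m + 1)*(m^2 + 8*m + 16) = (m - 2)*(m - 1)*(m + 1)*(m + 4)*(m + 4)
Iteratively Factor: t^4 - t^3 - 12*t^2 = (t - 4)*(t^3 + 3*t^2) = t*(t - 4)*(t^2 + 3*t) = t^2*(t - 4)*(t + 3)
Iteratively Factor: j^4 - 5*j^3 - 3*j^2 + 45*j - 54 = (j - 3)*(j^3 - 2*j^2 - 9*j + 18) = (j - 3)*(j - 2)*(j^2 - 9) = (j - 3)^2*(j - 2)*(j + 3)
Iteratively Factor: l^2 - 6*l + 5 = (l - 1)*(l - 5)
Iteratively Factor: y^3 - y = (y - 1)*(y^2 + y) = y*(y - 1)*(y + 1)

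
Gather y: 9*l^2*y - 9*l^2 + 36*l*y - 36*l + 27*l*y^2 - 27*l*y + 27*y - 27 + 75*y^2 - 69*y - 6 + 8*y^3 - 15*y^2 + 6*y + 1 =-9*l^2 - 36*l + 8*y^3 + y^2*(27*l + 60) + y*(9*l^2 + 9*l - 36) - 32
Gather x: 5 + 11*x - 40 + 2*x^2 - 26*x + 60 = 2*x^2 - 15*x + 25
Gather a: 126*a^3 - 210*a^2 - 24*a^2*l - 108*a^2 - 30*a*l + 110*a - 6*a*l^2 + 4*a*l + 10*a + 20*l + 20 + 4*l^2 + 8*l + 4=126*a^3 + a^2*(-24*l - 318) + a*(-6*l^2 - 26*l + 120) + 4*l^2 + 28*l + 24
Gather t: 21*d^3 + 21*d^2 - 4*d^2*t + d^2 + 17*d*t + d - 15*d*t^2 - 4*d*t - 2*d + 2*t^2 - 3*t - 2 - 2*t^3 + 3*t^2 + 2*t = 21*d^3 + 22*d^2 - d - 2*t^3 + t^2*(5 - 15*d) + t*(-4*d^2 + 13*d - 1) - 2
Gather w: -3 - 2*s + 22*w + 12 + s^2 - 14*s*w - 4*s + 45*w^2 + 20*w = s^2 - 6*s + 45*w^2 + w*(42 - 14*s) + 9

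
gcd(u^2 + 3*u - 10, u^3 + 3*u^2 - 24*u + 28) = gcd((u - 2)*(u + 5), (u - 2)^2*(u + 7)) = u - 2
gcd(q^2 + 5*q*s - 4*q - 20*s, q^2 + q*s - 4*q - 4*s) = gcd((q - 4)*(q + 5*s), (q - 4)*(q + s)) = q - 4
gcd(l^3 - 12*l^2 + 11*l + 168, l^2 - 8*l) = l - 8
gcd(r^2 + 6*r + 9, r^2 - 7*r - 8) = 1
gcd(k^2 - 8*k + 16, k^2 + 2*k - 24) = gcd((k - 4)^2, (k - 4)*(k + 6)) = k - 4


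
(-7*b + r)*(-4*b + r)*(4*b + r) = 112*b^3 - 16*b^2*r - 7*b*r^2 + r^3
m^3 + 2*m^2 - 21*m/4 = m*(m - 3/2)*(m + 7/2)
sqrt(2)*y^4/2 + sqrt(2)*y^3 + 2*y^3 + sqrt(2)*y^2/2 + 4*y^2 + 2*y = y*(y/2 + 1/2)*(y + 2*sqrt(2))*(sqrt(2)*y + sqrt(2))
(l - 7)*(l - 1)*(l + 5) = l^3 - 3*l^2 - 33*l + 35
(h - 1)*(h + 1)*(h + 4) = h^3 + 4*h^2 - h - 4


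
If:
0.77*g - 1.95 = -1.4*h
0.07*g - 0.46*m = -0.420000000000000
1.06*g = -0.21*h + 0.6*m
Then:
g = 0.30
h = 1.23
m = 0.96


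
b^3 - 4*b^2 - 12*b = b*(b - 6)*(b + 2)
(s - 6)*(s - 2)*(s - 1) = s^3 - 9*s^2 + 20*s - 12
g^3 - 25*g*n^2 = g*(g - 5*n)*(g + 5*n)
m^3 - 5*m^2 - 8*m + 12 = (m - 6)*(m - 1)*(m + 2)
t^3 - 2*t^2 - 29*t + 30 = (t - 6)*(t - 1)*(t + 5)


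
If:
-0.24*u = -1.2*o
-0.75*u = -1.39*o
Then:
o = 0.00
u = 0.00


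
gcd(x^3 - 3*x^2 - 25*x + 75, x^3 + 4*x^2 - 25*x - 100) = x^2 - 25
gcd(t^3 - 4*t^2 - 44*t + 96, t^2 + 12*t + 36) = t + 6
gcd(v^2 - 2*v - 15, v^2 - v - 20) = v - 5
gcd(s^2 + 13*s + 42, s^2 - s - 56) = s + 7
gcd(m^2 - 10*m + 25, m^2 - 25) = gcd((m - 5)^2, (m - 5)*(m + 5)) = m - 5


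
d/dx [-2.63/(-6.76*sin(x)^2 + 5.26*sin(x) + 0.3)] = (13.8338 - 35.5576*sin(x))*cos(x)/(-6.76*sin(x)^2 + 5.26*sin(x) + 0.3)^2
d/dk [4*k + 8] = 4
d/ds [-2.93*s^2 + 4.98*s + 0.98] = 4.98 - 5.86*s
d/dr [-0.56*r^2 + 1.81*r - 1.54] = 1.81 - 1.12*r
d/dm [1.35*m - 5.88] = 1.35000000000000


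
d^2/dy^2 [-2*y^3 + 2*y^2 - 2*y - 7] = 4 - 12*y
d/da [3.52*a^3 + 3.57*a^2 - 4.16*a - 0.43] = 10.56*a^2 + 7.14*a - 4.16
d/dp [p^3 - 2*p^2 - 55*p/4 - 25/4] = 3*p^2 - 4*p - 55/4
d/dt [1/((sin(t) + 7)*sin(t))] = -(2*sin(t) + 7)*cos(t)/((sin(t) + 7)^2*sin(t)^2)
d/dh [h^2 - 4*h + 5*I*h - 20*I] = 2*h - 4 + 5*I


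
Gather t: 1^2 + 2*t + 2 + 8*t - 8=10*t - 5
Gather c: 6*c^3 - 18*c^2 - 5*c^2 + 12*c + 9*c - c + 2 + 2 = 6*c^3 - 23*c^2 + 20*c + 4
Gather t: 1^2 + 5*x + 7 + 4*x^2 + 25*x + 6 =4*x^2 + 30*x + 14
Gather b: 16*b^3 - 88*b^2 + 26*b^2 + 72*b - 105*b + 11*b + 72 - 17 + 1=16*b^3 - 62*b^2 - 22*b + 56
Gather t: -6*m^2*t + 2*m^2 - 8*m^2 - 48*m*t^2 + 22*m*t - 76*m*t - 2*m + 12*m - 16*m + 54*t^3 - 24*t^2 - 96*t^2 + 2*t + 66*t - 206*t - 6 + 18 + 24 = -6*m^2 - 6*m + 54*t^3 + t^2*(-48*m - 120) + t*(-6*m^2 - 54*m - 138) + 36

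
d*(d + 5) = d^2 + 5*d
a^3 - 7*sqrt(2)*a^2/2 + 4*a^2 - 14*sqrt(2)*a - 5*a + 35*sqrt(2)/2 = (a - 1)*(a + 5)*(a - 7*sqrt(2)/2)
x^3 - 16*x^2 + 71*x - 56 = (x - 8)*(x - 7)*(x - 1)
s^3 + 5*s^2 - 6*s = s*(s - 1)*(s + 6)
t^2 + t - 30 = (t - 5)*(t + 6)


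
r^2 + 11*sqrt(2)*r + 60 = (r + 5*sqrt(2))*(r + 6*sqrt(2))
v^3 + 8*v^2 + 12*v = v*(v + 2)*(v + 6)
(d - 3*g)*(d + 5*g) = d^2 + 2*d*g - 15*g^2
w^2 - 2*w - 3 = (w - 3)*(w + 1)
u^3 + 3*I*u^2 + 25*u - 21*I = (u - 3*I)*(u - I)*(u + 7*I)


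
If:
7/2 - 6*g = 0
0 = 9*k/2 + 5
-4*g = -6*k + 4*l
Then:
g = 7/12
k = -10/9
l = -9/4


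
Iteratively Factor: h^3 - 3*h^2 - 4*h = (h)*(h^2 - 3*h - 4) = h*(h + 1)*(h - 4)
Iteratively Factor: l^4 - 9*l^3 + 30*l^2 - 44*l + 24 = (l - 2)*(l^3 - 7*l^2 + 16*l - 12) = (l - 3)*(l - 2)*(l^2 - 4*l + 4) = (l - 3)*(l - 2)^2*(l - 2)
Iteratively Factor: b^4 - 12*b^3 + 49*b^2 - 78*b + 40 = (b - 5)*(b^3 - 7*b^2 + 14*b - 8) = (b - 5)*(b - 4)*(b^2 - 3*b + 2) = (b - 5)*(b - 4)*(b - 2)*(b - 1)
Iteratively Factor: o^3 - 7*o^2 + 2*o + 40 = (o - 4)*(o^2 - 3*o - 10) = (o - 5)*(o - 4)*(o + 2)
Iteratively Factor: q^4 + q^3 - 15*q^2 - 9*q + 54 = (q + 3)*(q^3 - 2*q^2 - 9*q + 18) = (q - 2)*(q + 3)*(q^2 - 9) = (q - 2)*(q + 3)^2*(q - 3)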